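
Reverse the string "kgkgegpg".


Input: kgkgegpg
Reading characters right to left:
  Position 7: 'g'
  Position 6: 'p'
  Position 5: 'g'
  Position 4: 'e'
  Position 3: 'g'
  Position 2: 'k'
  Position 1: 'g'
  Position 0: 'k'
Reversed: gpgegkgk

gpgegkgk


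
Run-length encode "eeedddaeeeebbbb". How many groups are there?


Input: eeedddaeeeebbbb
Scanning for consecutive runs:
  Group 1: 'e' x 3 (positions 0-2)
  Group 2: 'd' x 3 (positions 3-5)
  Group 3: 'a' x 1 (positions 6-6)
  Group 4: 'e' x 4 (positions 7-10)
  Group 5: 'b' x 4 (positions 11-14)
Total groups: 5

5


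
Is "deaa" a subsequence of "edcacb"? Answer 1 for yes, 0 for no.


Check if "deaa" is a subsequence of "edcacb"
Greedy scan:
  Position 0 ('e'): no match needed
  Position 1 ('d'): matches sub[0] = 'd'
  Position 2 ('c'): no match needed
  Position 3 ('a'): no match needed
  Position 4 ('c'): no match needed
  Position 5 ('b'): no match needed
Only matched 1/4 characters => not a subsequence

0


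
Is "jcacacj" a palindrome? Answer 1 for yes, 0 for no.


Input: jcacacj
Reversed: jcacacj
  Compare pos 0 ('j') with pos 6 ('j'): match
  Compare pos 1 ('c') with pos 5 ('c'): match
  Compare pos 2 ('a') with pos 4 ('a'): match
Result: palindrome

1


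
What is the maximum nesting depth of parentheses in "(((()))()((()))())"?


Input: "(((()))()((()))())"
Tracking depth:
  Position 0 '(': depth becomes 1
  Position 1 '(': depth becomes 2
  Position 2 '(': depth becomes 3
  Position 3 '(': depth becomes 4
  Position 4 ')': depth becomes 3
  Position 5 ')': depth becomes 2
  Position 6 ')': depth becomes 1
  Position 7 '(': depth becomes 2
  Position 8 ')': depth becomes 1
  Position 9 '(': depth becomes 2
  Position 10 '(': depth becomes 3
  Position 11 '(': depth becomes 4
  Position 12 ')': depth becomes 3
  Position 13 ')': depth becomes 2
  Position 14 ')': depth becomes 1
  Position 15 '(': depth becomes 2
  Position 16 ')': depth becomes 1
  Position 17 ')': depth becomes 0
Maximum depth reached: 4

4


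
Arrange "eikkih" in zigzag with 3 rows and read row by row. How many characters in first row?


Zigzag "eikkih" into 3 rows:
Placing characters:
  'e' => row 0
  'i' => row 1
  'k' => row 2
  'k' => row 1
  'i' => row 0
  'h' => row 1
Rows:
  Row 0: "ei"
  Row 1: "ikh"
  Row 2: "k"
First row length: 2

2


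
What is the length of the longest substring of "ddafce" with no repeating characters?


Input: "ddafce"
Sliding window (track last position of each char):
  Position 0 ('d'): window [0,0] length 1 -- new best
  Position 1 ('d'): repeat (last at 0), move window start to 1
  Position 1 ('d'): window [1,1] length 1
  Position 2 ('a'): window [1,2] length 2 -- new best
  Position 3 ('f'): window [1,3] length 3 -- new best
  Position 4 ('c'): window [1,4] length 4 -- new best
  Position 5 ('e'): window [1,5] length 5 -- new best
Longest substring with no repeats: "dafce" with length 5

5


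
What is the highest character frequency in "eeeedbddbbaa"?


Input: eeeedbddbbaa
Character counts:
  'a': 2
  'b': 3
  'd': 3
  'e': 4
Maximum frequency: 4

4


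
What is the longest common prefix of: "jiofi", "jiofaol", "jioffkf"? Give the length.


Words: jiofi, jiofaol, jioffkf
  Position 0: all 'j' => match
  Position 1: all 'i' => match
  Position 2: all 'o' => match
  Position 3: all 'f' => match
  Position 4: ('i', 'a', 'f') => mismatch, stop
LCP = "jiof" (length 4)

4


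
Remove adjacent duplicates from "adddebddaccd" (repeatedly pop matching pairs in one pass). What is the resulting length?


Input: adddebddaccd
Stack-based adjacent duplicate removal:
  Read 'a': push. Stack: a
  Read 'd': push. Stack: ad
  Read 'd': matches stack top 'd' => pop. Stack: a
  Read 'd': push. Stack: ad
  Read 'e': push. Stack: ade
  Read 'b': push. Stack: adeb
  Read 'd': push. Stack: adebd
  Read 'd': matches stack top 'd' => pop. Stack: adeb
  Read 'a': push. Stack: adeba
  Read 'c': push. Stack: adebac
  Read 'c': matches stack top 'c' => pop. Stack: adeba
  Read 'd': push. Stack: adebad
Final stack: "adebad" (length 6)

6


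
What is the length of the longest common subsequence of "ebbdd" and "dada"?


LCS of "ebbdd" and "dada"
DP table:
           d    a    d    a
      0    0    0    0    0
  e   0    0    0    0    0
  b   0    0    0    0    0
  b   0    0    0    0    0
  d   0    1    1    1    1
  d   0    1    1    2    2
LCS length = dp[5][4] = 2

2


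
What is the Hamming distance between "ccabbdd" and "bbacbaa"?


Comparing "ccabbdd" and "bbacbaa" position by position:
  Position 0: 'c' vs 'b' => differ
  Position 1: 'c' vs 'b' => differ
  Position 2: 'a' vs 'a' => same
  Position 3: 'b' vs 'c' => differ
  Position 4: 'b' vs 'b' => same
  Position 5: 'd' vs 'a' => differ
  Position 6: 'd' vs 'a' => differ
Total differences (Hamming distance): 5

5


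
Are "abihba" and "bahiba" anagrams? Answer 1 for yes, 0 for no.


Strings: "abihba", "bahiba"
Sorted first:  aabbhi
Sorted second: aabbhi
Sorted forms match => anagrams

1


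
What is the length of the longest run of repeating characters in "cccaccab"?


Input: "cccaccab"
Scanning for longest run:
  Position 1 ('c'): continues run of 'c', length=2
  Position 2 ('c'): continues run of 'c', length=3
  Position 3 ('a'): new char, reset run to 1
  Position 4 ('c'): new char, reset run to 1
  Position 5 ('c'): continues run of 'c', length=2
  Position 6 ('a'): new char, reset run to 1
  Position 7 ('b'): new char, reset run to 1
Longest run: 'c' with length 3

3


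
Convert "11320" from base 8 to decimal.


Input: "11320" in base 8
Positional expansion:
  Digit '1' (value 1) x 8^4 = 4096
  Digit '1' (value 1) x 8^3 = 512
  Digit '3' (value 3) x 8^2 = 192
  Digit '2' (value 2) x 8^1 = 16
  Digit '0' (value 0) x 8^0 = 0
Sum = 4816

4816


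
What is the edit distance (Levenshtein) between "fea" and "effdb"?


Computing edit distance: "fea" -> "effdb"
DP table:
           e    f    f    d    b
      0    1    2    3    4    5
  f   1    1    1    2    3    4
  e   2    1    2    2    3    4
  a   3    2    2    3    3    4
Edit distance = dp[3][5] = 4

4


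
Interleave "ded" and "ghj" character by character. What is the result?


Interleaving "ded" and "ghj":
  Position 0: 'd' from first, 'g' from second => "dg"
  Position 1: 'e' from first, 'h' from second => "eh"
  Position 2: 'd' from first, 'j' from second => "dj"
Result: dgehdj

dgehdj


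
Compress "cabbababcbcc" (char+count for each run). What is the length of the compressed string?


Input: cabbababcbcc
Runs:
  'c' x 1 => "c1"
  'a' x 1 => "a1"
  'b' x 2 => "b2"
  'a' x 1 => "a1"
  'b' x 1 => "b1"
  'a' x 1 => "a1"
  'b' x 1 => "b1"
  'c' x 1 => "c1"
  'b' x 1 => "b1"
  'c' x 2 => "c2"
Compressed: "c1a1b2a1b1a1b1c1b1c2"
Compressed length: 20

20


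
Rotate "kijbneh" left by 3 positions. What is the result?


Input: "kijbneh", rotate left by 3
First 3 characters: "kij"
Remaining characters: "bneh"
Concatenate remaining + first: "bneh" + "kij" = "bnehkij"

bnehkij


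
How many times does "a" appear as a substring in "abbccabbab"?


Searching for "a" in "abbccabbab"
Scanning each position:
  Position 0: "a" => MATCH
  Position 1: "b" => no
  Position 2: "b" => no
  Position 3: "c" => no
  Position 4: "c" => no
  Position 5: "a" => MATCH
  Position 6: "b" => no
  Position 7: "b" => no
  Position 8: "a" => MATCH
  Position 9: "b" => no
Total occurrences: 3

3


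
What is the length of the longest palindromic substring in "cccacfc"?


Input: "cccacfc"
Checking substrings for palindromes:
  [0:3] "ccc" (len 3) => palindrome
  [2:5] "cac" (len 3) => palindrome
  [4:7] "cfc" (len 3) => palindrome
  [0:2] "cc" (len 2) => palindrome
  [1:3] "cc" (len 2) => palindrome
Longest palindromic substring: "ccc" with length 3

3


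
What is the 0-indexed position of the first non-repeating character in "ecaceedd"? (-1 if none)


Input: ecaceedd
Character frequencies:
  'a': 1
  'c': 2
  'd': 2
  'e': 3
Scanning left to right for freq == 1:
  Position 0 ('e'): freq=3, skip
  Position 1 ('c'): freq=2, skip
  Position 2 ('a'): unique! => answer = 2

2


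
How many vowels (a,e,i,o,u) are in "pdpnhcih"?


Input: pdpnhcih
Checking each character:
  'p' at position 0: consonant
  'd' at position 1: consonant
  'p' at position 2: consonant
  'n' at position 3: consonant
  'h' at position 4: consonant
  'c' at position 5: consonant
  'i' at position 6: vowel (running total: 1)
  'h' at position 7: consonant
Total vowels: 1

1


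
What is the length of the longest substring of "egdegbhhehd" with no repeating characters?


Input: "egdegbhhehd"
Sliding window (track last position of each char):
  Position 0 ('e'): window [0,0] length 1 -- new best
  Position 1 ('g'): window [0,1] length 2 -- new best
  Position 2 ('d'): window [0,2] length 3 -- new best
  Position 3 ('e'): repeat (last at 0), move window start to 1
  Position 3 ('e'): window [1,3] length 3
  Position 4 ('g'): repeat (last at 1), move window start to 2
  Position 4 ('g'): window [2,4] length 3
  Position 5 ('b'): window [2,5] length 4 -- new best
  Position 6 ('h'): window [2,6] length 5 -- new best
  Position 7 ('h'): repeat (last at 6), move window start to 7
  Position 7 ('h'): window [7,7] length 1
  Position 8 ('e'): window [7,8] length 2
  Position 9 ('h'): repeat (last at 7), move window start to 8
  Position 9 ('h'): window [8,9] length 2
  Position 10 ('d'): window [8,10] length 3
Longest substring with no repeats: "degbh" with length 5

5


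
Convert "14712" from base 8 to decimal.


Input: "14712" in base 8
Positional expansion:
  Digit '1' (value 1) x 8^4 = 4096
  Digit '4' (value 4) x 8^3 = 2048
  Digit '7' (value 7) x 8^2 = 448
  Digit '1' (value 1) x 8^1 = 8
  Digit '2' (value 2) x 8^0 = 2
Sum = 6602

6602


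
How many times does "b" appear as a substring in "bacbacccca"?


Searching for "b" in "bacbacccca"
Scanning each position:
  Position 0: "b" => MATCH
  Position 1: "a" => no
  Position 2: "c" => no
  Position 3: "b" => MATCH
  Position 4: "a" => no
  Position 5: "c" => no
  Position 6: "c" => no
  Position 7: "c" => no
  Position 8: "c" => no
  Position 9: "a" => no
Total occurrences: 2

2


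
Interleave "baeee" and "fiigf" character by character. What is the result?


Interleaving "baeee" and "fiigf":
  Position 0: 'b' from first, 'f' from second => "bf"
  Position 1: 'a' from first, 'i' from second => "ai"
  Position 2: 'e' from first, 'i' from second => "ei"
  Position 3: 'e' from first, 'g' from second => "eg"
  Position 4: 'e' from first, 'f' from second => "ef"
Result: bfaieiegef

bfaieiegef


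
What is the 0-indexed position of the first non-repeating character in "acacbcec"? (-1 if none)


Input: acacbcec
Character frequencies:
  'a': 2
  'b': 1
  'c': 4
  'e': 1
Scanning left to right for freq == 1:
  Position 0 ('a'): freq=2, skip
  Position 1 ('c'): freq=4, skip
  Position 2 ('a'): freq=2, skip
  Position 3 ('c'): freq=4, skip
  Position 4 ('b'): unique! => answer = 4

4


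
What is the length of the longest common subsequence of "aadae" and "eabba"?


LCS of "aadae" and "eabba"
DP table:
           e    a    b    b    a
      0    0    0    0    0    0
  a   0    0    1    1    1    1
  a   0    0    1    1    1    2
  d   0    0    1    1    1    2
  a   0    0    1    1    1    2
  e   0    1    1    1    1    2
LCS length = dp[5][5] = 2

2


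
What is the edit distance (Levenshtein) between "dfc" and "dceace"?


Computing edit distance: "dfc" -> "dceace"
DP table:
           d    c    e    a    c    e
      0    1    2    3    4    5    6
  d   1    0    1    2    3    4    5
  f   2    1    1    2    3    4    5
  c   3    2    1    2    3    3    4
Edit distance = dp[3][6] = 4

4


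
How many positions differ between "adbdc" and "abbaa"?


Comparing "adbdc" and "abbaa" position by position:
  Position 0: 'a' vs 'a' => same
  Position 1: 'd' vs 'b' => DIFFER
  Position 2: 'b' vs 'b' => same
  Position 3: 'd' vs 'a' => DIFFER
  Position 4: 'c' vs 'a' => DIFFER
Positions that differ: 3

3


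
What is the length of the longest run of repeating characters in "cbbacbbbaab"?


Input: "cbbacbbbaab"
Scanning for longest run:
  Position 1 ('b'): new char, reset run to 1
  Position 2 ('b'): continues run of 'b', length=2
  Position 3 ('a'): new char, reset run to 1
  Position 4 ('c'): new char, reset run to 1
  Position 5 ('b'): new char, reset run to 1
  Position 6 ('b'): continues run of 'b', length=2
  Position 7 ('b'): continues run of 'b', length=3
  Position 8 ('a'): new char, reset run to 1
  Position 9 ('a'): continues run of 'a', length=2
  Position 10 ('b'): new char, reset run to 1
Longest run: 'b' with length 3

3


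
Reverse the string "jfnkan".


Input: jfnkan
Reading characters right to left:
  Position 5: 'n'
  Position 4: 'a'
  Position 3: 'k'
  Position 2: 'n'
  Position 1: 'f'
  Position 0: 'j'
Reversed: naknfj

naknfj


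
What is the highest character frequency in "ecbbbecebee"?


Input: ecbbbecebee
Character counts:
  'b': 4
  'c': 2
  'e': 5
Maximum frequency: 5

5


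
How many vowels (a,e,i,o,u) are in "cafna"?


Input: cafna
Checking each character:
  'c' at position 0: consonant
  'a' at position 1: vowel (running total: 1)
  'f' at position 2: consonant
  'n' at position 3: consonant
  'a' at position 4: vowel (running total: 2)
Total vowels: 2

2


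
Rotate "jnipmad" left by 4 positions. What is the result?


Input: "jnipmad", rotate left by 4
First 4 characters: "jnip"
Remaining characters: "mad"
Concatenate remaining + first: "mad" + "jnip" = "madjnip"

madjnip


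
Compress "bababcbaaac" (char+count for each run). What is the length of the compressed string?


Input: bababcbaaac
Runs:
  'b' x 1 => "b1"
  'a' x 1 => "a1"
  'b' x 1 => "b1"
  'a' x 1 => "a1"
  'b' x 1 => "b1"
  'c' x 1 => "c1"
  'b' x 1 => "b1"
  'a' x 3 => "a3"
  'c' x 1 => "c1"
Compressed: "b1a1b1a1b1c1b1a3c1"
Compressed length: 18

18


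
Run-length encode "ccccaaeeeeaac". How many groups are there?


Input: ccccaaeeeeaac
Scanning for consecutive runs:
  Group 1: 'c' x 4 (positions 0-3)
  Group 2: 'a' x 2 (positions 4-5)
  Group 3: 'e' x 4 (positions 6-9)
  Group 4: 'a' x 2 (positions 10-11)
  Group 5: 'c' x 1 (positions 12-12)
Total groups: 5

5


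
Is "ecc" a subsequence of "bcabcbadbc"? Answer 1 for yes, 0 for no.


Check if "ecc" is a subsequence of "bcabcbadbc"
Greedy scan:
  Position 0 ('b'): no match needed
  Position 1 ('c'): no match needed
  Position 2 ('a'): no match needed
  Position 3 ('b'): no match needed
  Position 4 ('c'): no match needed
  Position 5 ('b'): no match needed
  Position 6 ('a'): no match needed
  Position 7 ('d'): no match needed
  Position 8 ('b'): no match needed
  Position 9 ('c'): no match needed
Only matched 0/3 characters => not a subsequence

0


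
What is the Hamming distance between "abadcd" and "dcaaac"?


Comparing "abadcd" and "dcaaac" position by position:
  Position 0: 'a' vs 'd' => differ
  Position 1: 'b' vs 'c' => differ
  Position 2: 'a' vs 'a' => same
  Position 3: 'd' vs 'a' => differ
  Position 4: 'c' vs 'a' => differ
  Position 5: 'd' vs 'c' => differ
Total differences (Hamming distance): 5

5


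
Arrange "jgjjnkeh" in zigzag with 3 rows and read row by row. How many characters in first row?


Zigzag "jgjjnkeh" into 3 rows:
Placing characters:
  'j' => row 0
  'g' => row 1
  'j' => row 2
  'j' => row 1
  'n' => row 0
  'k' => row 1
  'e' => row 2
  'h' => row 1
Rows:
  Row 0: "jn"
  Row 1: "gjkh"
  Row 2: "je"
First row length: 2

2


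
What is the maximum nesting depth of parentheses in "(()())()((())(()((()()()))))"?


Input: "(()())()((())(()((()()()))))"
Tracking depth:
  Position 0 '(': depth becomes 1
  Position 1 '(': depth becomes 2
  Position 2 ')': depth becomes 1
  Position 3 '(': depth becomes 2
  Position 4 ')': depth becomes 1
  Position 5 ')': depth becomes 0
  Position 6 '(': depth becomes 1
  Position 7 ')': depth becomes 0
  Position 8 '(': depth becomes 1
  Position 9 '(': depth becomes 2
  Position 10 '(': depth becomes 3
  Position 11 ')': depth becomes 2
  Position 12 ')': depth becomes 1
  Position 13 '(': depth becomes 2
  Position 14 '(': depth becomes 3
  Position 15 ')': depth becomes 2
  Position 16 '(': depth becomes 3
  Position 17 '(': depth becomes 4
  Position 18 '(': depth becomes 5
  Position 19 ')': depth becomes 4
  Position 20 '(': depth becomes 5
  Position 21 ')': depth becomes 4
  Position 22 '(': depth becomes 5
  Position 23 ')': depth becomes 4
  Position 24 ')': depth becomes 3
  Position 25 ')': depth becomes 2
  Position 26 ')': depth becomes 1
  Position 27 ')': depth becomes 0
Maximum depth reached: 5

5


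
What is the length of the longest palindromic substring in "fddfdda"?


Input: "fddfdda"
Checking substrings for palindromes:
  [1:6] "ddfdd" (len 5) => palindrome
  [0:4] "fddf" (len 4) => palindrome
  [2:5] "dfd" (len 3) => palindrome
  [1:3] "dd" (len 2) => palindrome
  [4:6] "dd" (len 2) => palindrome
Longest palindromic substring: "ddfdd" with length 5

5


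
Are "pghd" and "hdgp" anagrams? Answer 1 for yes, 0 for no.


Strings: "pghd", "hdgp"
Sorted first:  dghp
Sorted second: dghp
Sorted forms match => anagrams

1


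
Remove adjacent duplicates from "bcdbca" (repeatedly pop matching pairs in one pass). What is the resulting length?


Input: bcdbca
Stack-based adjacent duplicate removal:
  Read 'b': push. Stack: b
  Read 'c': push. Stack: bc
  Read 'd': push. Stack: bcd
  Read 'b': push. Stack: bcdb
  Read 'c': push. Stack: bcdbc
  Read 'a': push. Stack: bcdbca
Final stack: "bcdbca" (length 6)

6


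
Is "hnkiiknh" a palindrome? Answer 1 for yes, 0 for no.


Input: hnkiiknh
Reversed: hnkiiknh
  Compare pos 0 ('h') with pos 7 ('h'): match
  Compare pos 1 ('n') with pos 6 ('n'): match
  Compare pos 2 ('k') with pos 5 ('k'): match
  Compare pos 3 ('i') with pos 4 ('i'): match
Result: palindrome

1


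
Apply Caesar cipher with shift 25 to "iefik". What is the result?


Caesar cipher: shift "iefik" by 25
  'i' (pos 8) + 25 = pos 7 = 'h'
  'e' (pos 4) + 25 = pos 3 = 'd'
  'f' (pos 5) + 25 = pos 4 = 'e'
  'i' (pos 8) + 25 = pos 7 = 'h'
  'k' (pos 10) + 25 = pos 9 = 'j'
Result: hdehj

hdehj


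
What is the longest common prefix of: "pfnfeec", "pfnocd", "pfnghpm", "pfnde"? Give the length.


Words: pfnfeec, pfnocd, pfnghpm, pfnde
  Position 0: all 'p' => match
  Position 1: all 'f' => match
  Position 2: all 'n' => match
  Position 3: ('f', 'o', 'g', 'd') => mismatch, stop
LCP = "pfn" (length 3)

3


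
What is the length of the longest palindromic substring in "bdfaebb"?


Input: "bdfaebb"
Checking substrings for palindromes:
  [5:7] "bb" (len 2) => palindrome
Longest palindromic substring: "bb" with length 2

2


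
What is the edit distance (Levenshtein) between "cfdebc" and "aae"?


Computing edit distance: "cfdebc" -> "aae"
DP table:
           a    a    e
      0    1    2    3
  c   1    1    2    3
  f   2    2    2    3
  d   3    3    3    3
  e   4    4    4    3
  b   5    5    5    4
  c   6    6    6    5
Edit distance = dp[6][3] = 5

5


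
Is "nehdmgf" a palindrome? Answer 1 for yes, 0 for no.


Input: nehdmgf
Reversed: fgmdhen
  Compare pos 0 ('n') with pos 6 ('f'): MISMATCH
  Compare pos 1 ('e') with pos 5 ('g'): MISMATCH
  Compare pos 2 ('h') with pos 4 ('m'): MISMATCH
Result: not a palindrome

0


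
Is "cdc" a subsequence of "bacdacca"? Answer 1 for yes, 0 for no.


Check if "cdc" is a subsequence of "bacdacca"
Greedy scan:
  Position 0 ('b'): no match needed
  Position 1 ('a'): no match needed
  Position 2 ('c'): matches sub[0] = 'c'
  Position 3 ('d'): matches sub[1] = 'd'
  Position 4 ('a'): no match needed
  Position 5 ('c'): matches sub[2] = 'c'
  Position 6 ('c'): no match needed
  Position 7 ('a'): no match needed
All 3 characters matched => is a subsequence

1


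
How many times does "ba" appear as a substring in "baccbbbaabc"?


Searching for "ba" in "baccbbbaabc"
Scanning each position:
  Position 0: "ba" => MATCH
  Position 1: "ac" => no
  Position 2: "cc" => no
  Position 3: "cb" => no
  Position 4: "bb" => no
  Position 5: "bb" => no
  Position 6: "ba" => MATCH
  Position 7: "aa" => no
  Position 8: "ab" => no
  Position 9: "bc" => no
Total occurrences: 2

2


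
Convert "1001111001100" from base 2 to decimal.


Input: "1001111001100" in base 2
Positional expansion:
  Digit '1' (value 1) x 2^12 = 4096
  Digit '0' (value 0) x 2^11 = 0
  Digit '0' (value 0) x 2^10 = 0
  Digit '1' (value 1) x 2^9 = 512
  Digit '1' (value 1) x 2^8 = 256
  Digit '1' (value 1) x 2^7 = 128
  Digit '1' (value 1) x 2^6 = 64
  Digit '0' (value 0) x 2^5 = 0
  Digit '0' (value 0) x 2^4 = 0
  Digit '1' (value 1) x 2^3 = 8
  Digit '1' (value 1) x 2^2 = 4
  Digit '0' (value 0) x 2^1 = 0
  Digit '0' (value 0) x 2^0 = 0
Sum = 5068

5068


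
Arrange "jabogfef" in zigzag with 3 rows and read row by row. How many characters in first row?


Zigzag "jabogfef" into 3 rows:
Placing characters:
  'j' => row 0
  'a' => row 1
  'b' => row 2
  'o' => row 1
  'g' => row 0
  'f' => row 1
  'e' => row 2
  'f' => row 1
Rows:
  Row 0: "jg"
  Row 1: "aoff"
  Row 2: "be"
First row length: 2

2


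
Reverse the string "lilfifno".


Input: lilfifno
Reading characters right to left:
  Position 7: 'o'
  Position 6: 'n'
  Position 5: 'f'
  Position 4: 'i'
  Position 3: 'f'
  Position 2: 'l'
  Position 1: 'i'
  Position 0: 'l'
Reversed: onfiflil

onfiflil


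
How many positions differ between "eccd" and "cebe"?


Comparing "eccd" and "cebe" position by position:
  Position 0: 'e' vs 'c' => DIFFER
  Position 1: 'c' vs 'e' => DIFFER
  Position 2: 'c' vs 'b' => DIFFER
  Position 3: 'd' vs 'e' => DIFFER
Positions that differ: 4

4


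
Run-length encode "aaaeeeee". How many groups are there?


Input: aaaeeeee
Scanning for consecutive runs:
  Group 1: 'a' x 3 (positions 0-2)
  Group 2: 'e' x 5 (positions 3-7)
Total groups: 2

2


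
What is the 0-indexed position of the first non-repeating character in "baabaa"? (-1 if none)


Input: baabaa
Character frequencies:
  'a': 4
  'b': 2
Scanning left to right for freq == 1:
  Position 0 ('b'): freq=2, skip
  Position 1 ('a'): freq=4, skip
  Position 2 ('a'): freq=4, skip
  Position 3 ('b'): freq=2, skip
  Position 4 ('a'): freq=4, skip
  Position 5 ('a'): freq=4, skip
  No unique character found => answer = -1

-1


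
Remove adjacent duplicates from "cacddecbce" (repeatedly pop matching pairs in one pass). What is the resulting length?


Input: cacddecbce
Stack-based adjacent duplicate removal:
  Read 'c': push. Stack: c
  Read 'a': push. Stack: ca
  Read 'c': push. Stack: cac
  Read 'd': push. Stack: cacd
  Read 'd': matches stack top 'd' => pop. Stack: cac
  Read 'e': push. Stack: cace
  Read 'c': push. Stack: cacec
  Read 'b': push. Stack: cacecb
  Read 'c': push. Stack: cacecbc
  Read 'e': push. Stack: cacecbce
Final stack: "cacecbce" (length 8)

8


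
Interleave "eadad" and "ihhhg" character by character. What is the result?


Interleaving "eadad" and "ihhhg":
  Position 0: 'e' from first, 'i' from second => "ei"
  Position 1: 'a' from first, 'h' from second => "ah"
  Position 2: 'd' from first, 'h' from second => "dh"
  Position 3: 'a' from first, 'h' from second => "ah"
  Position 4: 'd' from first, 'g' from second => "dg"
Result: eiahdhahdg

eiahdhahdg


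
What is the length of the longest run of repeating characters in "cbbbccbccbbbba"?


Input: "cbbbccbccbbbba"
Scanning for longest run:
  Position 1 ('b'): new char, reset run to 1
  Position 2 ('b'): continues run of 'b', length=2
  Position 3 ('b'): continues run of 'b', length=3
  Position 4 ('c'): new char, reset run to 1
  Position 5 ('c'): continues run of 'c', length=2
  Position 6 ('b'): new char, reset run to 1
  Position 7 ('c'): new char, reset run to 1
  Position 8 ('c'): continues run of 'c', length=2
  Position 9 ('b'): new char, reset run to 1
  Position 10 ('b'): continues run of 'b', length=2
  Position 11 ('b'): continues run of 'b', length=3
  Position 12 ('b'): continues run of 'b', length=4
  Position 13 ('a'): new char, reset run to 1
Longest run: 'b' with length 4

4


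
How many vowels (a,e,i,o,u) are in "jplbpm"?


Input: jplbpm
Checking each character:
  'j' at position 0: consonant
  'p' at position 1: consonant
  'l' at position 2: consonant
  'b' at position 3: consonant
  'p' at position 4: consonant
  'm' at position 5: consonant
Total vowels: 0

0


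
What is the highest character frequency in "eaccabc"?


Input: eaccabc
Character counts:
  'a': 2
  'b': 1
  'c': 3
  'e': 1
Maximum frequency: 3

3


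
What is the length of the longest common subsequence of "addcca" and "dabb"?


LCS of "addcca" and "dabb"
DP table:
           d    a    b    b
      0    0    0    0    0
  a   0    0    1    1    1
  d   0    1    1    1    1
  d   0    1    1    1    1
  c   0    1    1    1    1
  c   0    1    1    1    1
  a   0    1    2    2    2
LCS length = dp[6][4] = 2

2


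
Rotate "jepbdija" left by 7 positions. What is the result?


Input: "jepbdija", rotate left by 7
First 7 characters: "jepbdij"
Remaining characters: "a"
Concatenate remaining + first: "a" + "jepbdij" = "ajepbdij"

ajepbdij


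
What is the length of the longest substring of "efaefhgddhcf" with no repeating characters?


Input: "efaefhgddhcf"
Sliding window (track last position of each char):
  Position 0 ('e'): window [0,0] length 1 -- new best
  Position 1 ('f'): window [0,1] length 2 -- new best
  Position 2 ('a'): window [0,2] length 3 -- new best
  Position 3 ('e'): repeat (last at 0), move window start to 1
  Position 3 ('e'): window [1,3] length 3
  Position 4 ('f'): repeat (last at 1), move window start to 2
  Position 4 ('f'): window [2,4] length 3
  Position 5 ('h'): window [2,5] length 4 -- new best
  Position 6 ('g'): window [2,6] length 5 -- new best
  Position 7 ('d'): window [2,7] length 6 -- new best
  Position 8 ('d'): repeat (last at 7), move window start to 8
  Position 8 ('d'): window [8,8] length 1
  Position 9 ('h'): window [8,9] length 2
  Position 10 ('c'): window [8,10] length 3
  Position 11 ('f'): window [8,11] length 4
Longest substring with no repeats: "aefhgd" with length 6

6


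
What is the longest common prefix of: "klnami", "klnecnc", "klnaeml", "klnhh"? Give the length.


Words: klnami, klnecnc, klnaeml, klnhh
  Position 0: all 'k' => match
  Position 1: all 'l' => match
  Position 2: all 'n' => match
  Position 3: ('a', 'e', 'a', 'h') => mismatch, stop
LCP = "kln" (length 3)

3


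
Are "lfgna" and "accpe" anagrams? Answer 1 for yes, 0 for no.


Strings: "lfgna", "accpe"
Sorted first:  afgln
Sorted second: accep
Differ at position 1: 'f' vs 'c' => not anagrams

0


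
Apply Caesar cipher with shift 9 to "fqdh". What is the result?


Caesar cipher: shift "fqdh" by 9
  'f' (pos 5) + 9 = pos 14 = 'o'
  'q' (pos 16) + 9 = pos 25 = 'z'
  'd' (pos 3) + 9 = pos 12 = 'm'
  'h' (pos 7) + 9 = pos 16 = 'q'
Result: ozmq

ozmq


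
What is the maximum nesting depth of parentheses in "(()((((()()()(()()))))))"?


Input: "(()((((()()()(()()))))))"
Tracking depth:
  Position 0 '(': depth becomes 1
  Position 1 '(': depth becomes 2
  Position 2 ')': depth becomes 1
  Position 3 '(': depth becomes 2
  Position 4 '(': depth becomes 3
  Position 5 '(': depth becomes 4
  Position 6 '(': depth becomes 5
  Position 7 '(': depth becomes 6
  Position 8 ')': depth becomes 5
  Position 9 '(': depth becomes 6
  Position 10 ')': depth becomes 5
  Position 11 '(': depth becomes 6
  Position 12 ')': depth becomes 5
  Position 13 '(': depth becomes 6
  Position 14 '(': depth becomes 7
  Position 15 ')': depth becomes 6
  Position 16 '(': depth becomes 7
  Position 17 ')': depth becomes 6
  Position 18 ')': depth becomes 5
  Position 19 ')': depth becomes 4
  Position 20 ')': depth becomes 3
  Position 21 ')': depth becomes 2
  Position 22 ')': depth becomes 1
  Position 23 ')': depth becomes 0
Maximum depth reached: 7

7


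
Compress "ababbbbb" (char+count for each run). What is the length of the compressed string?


Input: ababbbbb
Runs:
  'a' x 1 => "a1"
  'b' x 1 => "b1"
  'a' x 1 => "a1"
  'b' x 5 => "b5"
Compressed: "a1b1a1b5"
Compressed length: 8

8


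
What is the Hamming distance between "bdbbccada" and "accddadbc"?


Comparing "bdbbccada" and "accddadbc" position by position:
  Position 0: 'b' vs 'a' => differ
  Position 1: 'd' vs 'c' => differ
  Position 2: 'b' vs 'c' => differ
  Position 3: 'b' vs 'd' => differ
  Position 4: 'c' vs 'd' => differ
  Position 5: 'c' vs 'a' => differ
  Position 6: 'a' vs 'd' => differ
  Position 7: 'd' vs 'b' => differ
  Position 8: 'a' vs 'c' => differ
Total differences (Hamming distance): 9

9


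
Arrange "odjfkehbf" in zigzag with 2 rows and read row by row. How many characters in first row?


Zigzag "odjfkehbf" into 2 rows:
Placing characters:
  'o' => row 0
  'd' => row 1
  'j' => row 0
  'f' => row 1
  'k' => row 0
  'e' => row 1
  'h' => row 0
  'b' => row 1
  'f' => row 0
Rows:
  Row 0: "ojkhf"
  Row 1: "dfeb"
First row length: 5

5


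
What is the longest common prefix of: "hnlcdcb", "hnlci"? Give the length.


Words: hnlcdcb, hnlci
  Position 0: all 'h' => match
  Position 1: all 'n' => match
  Position 2: all 'l' => match
  Position 3: all 'c' => match
  Position 4: ('d', 'i') => mismatch, stop
LCP = "hnlc" (length 4)

4


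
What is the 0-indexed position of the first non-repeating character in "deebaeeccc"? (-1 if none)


Input: deebaeeccc
Character frequencies:
  'a': 1
  'b': 1
  'c': 3
  'd': 1
  'e': 4
Scanning left to right for freq == 1:
  Position 0 ('d'): unique! => answer = 0

0


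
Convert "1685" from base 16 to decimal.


Input: "1685" in base 16
Positional expansion:
  Digit '1' (value 1) x 16^3 = 4096
  Digit '6' (value 6) x 16^2 = 1536
  Digit '8' (value 8) x 16^1 = 128
  Digit '5' (value 5) x 16^0 = 5
Sum = 5765

5765


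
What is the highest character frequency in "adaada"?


Input: adaada
Character counts:
  'a': 4
  'd': 2
Maximum frequency: 4

4


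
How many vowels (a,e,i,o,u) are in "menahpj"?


Input: menahpj
Checking each character:
  'm' at position 0: consonant
  'e' at position 1: vowel (running total: 1)
  'n' at position 2: consonant
  'a' at position 3: vowel (running total: 2)
  'h' at position 4: consonant
  'p' at position 5: consonant
  'j' at position 6: consonant
Total vowels: 2

2


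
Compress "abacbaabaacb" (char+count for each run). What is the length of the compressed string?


Input: abacbaabaacb
Runs:
  'a' x 1 => "a1"
  'b' x 1 => "b1"
  'a' x 1 => "a1"
  'c' x 1 => "c1"
  'b' x 1 => "b1"
  'a' x 2 => "a2"
  'b' x 1 => "b1"
  'a' x 2 => "a2"
  'c' x 1 => "c1"
  'b' x 1 => "b1"
Compressed: "a1b1a1c1b1a2b1a2c1b1"
Compressed length: 20

20


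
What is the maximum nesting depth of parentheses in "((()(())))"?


Input: "((()(())))"
Tracking depth:
  Position 0 '(': depth becomes 1
  Position 1 '(': depth becomes 2
  Position 2 '(': depth becomes 3
  Position 3 ')': depth becomes 2
  Position 4 '(': depth becomes 3
  Position 5 '(': depth becomes 4
  Position 6 ')': depth becomes 3
  Position 7 ')': depth becomes 2
  Position 8 ')': depth becomes 1
  Position 9 ')': depth becomes 0
Maximum depth reached: 4

4


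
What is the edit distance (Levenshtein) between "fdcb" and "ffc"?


Computing edit distance: "fdcb" -> "ffc"
DP table:
           f    f    c
      0    1    2    3
  f   1    0    1    2
  d   2    1    1    2
  c   3    2    2    1
  b   4    3    3    2
Edit distance = dp[4][3] = 2

2


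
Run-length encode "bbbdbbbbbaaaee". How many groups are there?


Input: bbbdbbbbbaaaee
Scanning for consecutive runs:
  Group 1: 'b' x 3 (positions 0-2)
  Group 2: 'd' x 1 (positions 3-3)
  Group 3: 'b' x 5 (positions 4-8)
  Group 4: 'a' x 3 (positions 9-11)
  Group 5: 'e' x 2 (positions 12-13)
Total groups: 5

5


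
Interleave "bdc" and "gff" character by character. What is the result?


Interleaving "bdc" and "gff":
  Position 0: 'b' from first, 'g' from second => "bg"
  Position 1: 'd' from first, 'f' from second => "df"
  Position 2: 'c' from first, 'f' from second => "cf"
Result: bgdfcf

bgdfcf


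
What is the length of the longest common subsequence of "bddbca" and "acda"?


LCS of "bddbca" and "acda"
DP table:
           a    c    d    a
      0    0    0    0    0
  b   0    0    0    0    0
  d   0    0    0    1    1
  d   0    0    0    1    1
  b   0    0    0    1    1
  c   0    0    1    1    1
  a   0    1    1    1    2
LCS length = dp[6][4] = 2

2


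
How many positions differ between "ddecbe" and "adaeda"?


Comparing "ddecbe" and "adaeda" position by position:
  Position 0: 'd' vs 'a' => DIFFER
  Position 1: 'd' vs 'd' => same
  Position 2: 'e' vs 'a' => DIFFER
  Position 3: 'c' vs 'e' => DIFFER
  Position 4: 'b' vs 'd' => DIFFER
  Position 5: 'e' vs 'a' => DIFFER
Positions that differ: 5

5


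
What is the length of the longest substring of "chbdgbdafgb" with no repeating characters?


Input: "chbdgbdafgb"
Sliding window (track last position of each char):
  Position 0 ('c'): window [0,0] length 1 -- new best
  Position 1 ('h'): window [0,1] length 2 -- new best
  Position 2 ('b'): window [0,2] length 3 -- new best
  Position 3 ('d'): window [0,3] length 4 -- new best
  Position 4 ('g'): window [0,4] length 5 -- new best
  Position 5 ('b'): repeat (last at 2), move window start to 3
  Position 5 ('b'): window [3,5] length 3
  Position 6 ('d'): repeat (last at 3), move window start to 4
  Position 6 ('d'): window [4,6] length 3
  Position 7 ('a'): window [4,7] length 4
  Position 8 ('f'): window [4,8] length 5
  Position 9 ('g'): repeat (last at 4), move window start to 5
  Position 9 ('g'): window [5,9] length 5
  Position 10 ('b'): repeat (last at 5), move window start to 6
  Position 10 ('b'): window [6,10] length 5
Longest substring with no repeats: "chbdg" with length 5

5


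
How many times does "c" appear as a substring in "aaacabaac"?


Searching for "c" in "aaacabaac"
Scanning each position:
  Position 0: "a" => no
  Position 1: "a" => no
  Position 2: "a" => no
  Position 3: "c" => MATCH
  Position 4: "a" => no
  Position 5: "b" => no
  Position 6: "a" => no
  Position 7: "a" => no
  Position 8: "c" => MATCH
Total occurrences: 2

2


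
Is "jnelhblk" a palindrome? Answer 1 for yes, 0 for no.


Input: jnelhblk
Reversed: klbhlenj
  Compare pos 0 ('j') with pos 7 ('k'): MISMATCH
  Compare pos 1 ('n') with pos 6 ('l'): MISMATCH
  Compare pos 2 ('e') with pos 5 ('b'): MISMATCH
  Compare pos 3 ('l') with pos 4 ('h'): MISMATCH
Result: not a palindrome

0


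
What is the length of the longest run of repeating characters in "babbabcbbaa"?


Input: "babbabcbbaa"
Scanning for longest run:
  Position 1 ('a'): new char, reset run to 1
  Position 2 ('b'): new char, reset run to 1
  Position 3 ('b'): continues run of 'b', length=2
  Position 4 ('a'): new char, reset run to 1
  Position 5 ('b'): new char, reset run to 1
  Position 6 ('c'): new char, reset run to 1
  Position 7 ('b'): new char, reset run to 1
  Position 8 ('b'): continues run of 'b', length=2
  Position 9 ('a'): new char, reset run to 1
  Position 10 ('a'): continues run of 'a', length=2
Longest run: 'b' with length 2

2


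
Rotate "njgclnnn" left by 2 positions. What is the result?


Input: "njgclnnn", rotate left by 2
First 2 characters: "nj"
Remaining characters: "gclnnn"
Concatenate remaining + first: "gclnnn" + "nj" = "gclnnnnj"

gclnnnnj


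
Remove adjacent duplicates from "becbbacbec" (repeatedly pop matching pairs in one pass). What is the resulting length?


Input: becbbacbec
Stack-based adjacent duplicate removal:
  Read 'b': push. Stack: b
  Read 'e': push. Stack: be
  Read 'c': push. Stack: bec
  Read 'b': push. Stack: becb
  Read 'b': matches stack top 'b' => pop. Stack: bec
  Read 'a': push. Stack: beca
  Read 'c': push. Stack: becac
  Read 'b': push. Stack: becacb
  Read 'e': push. Stack: becacbe
  Read 'c': push. Stack: becacbec
Final stack: "becacbec" (length 8)

8


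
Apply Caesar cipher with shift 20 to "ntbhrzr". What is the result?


Caesar cipher: shift "ntbhrzr" by 20
  'n' (pos 13) + 20 = pos 7 = 'h'
  't' (pos 19) + 20 = pos 13 = 'n'
  'b' (pos 1) + 20 = pos 21 = 'v'
  'h' (pos 7) + 20 = pos 1 = 'b'
  'r' (pos 17) + 20 = pos 11 = 'l'
  'z' (pos 25) + 20 = pos 19 = 't'
  'r' (pos 17) + 20 = pos 11 = 'l'
Result: hnvbltl

hnvbltl


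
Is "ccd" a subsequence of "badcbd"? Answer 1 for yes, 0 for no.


Check if "ccd" is a subsequence of "badcbd"
Greedy scan:
  Position 0 ('b'): no match needed
  Position 1 ('a'): no match needed
  Position 2 ('d'): no match needed
  Position 3 ('c'): matches sub[0] = 'c'
  Position 4 ('b'): no match needed
  Position 5 ('d'): no match needed
Only matched 1/3 characters => not a subsequence

0


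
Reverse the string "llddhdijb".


Input: llddhdijb
Reading characters right to left:
  Position 8: 'b'
  Position 7: 'j'
  Position 6: 'i'
  Position 5: 'd'
  Position 4: 'h'
  Position 3: 'd'
  Position 2: 'd'
  Position 1: 'l'
  Position 0: 'l'
Reversed: bjidhddll

bjidhddll


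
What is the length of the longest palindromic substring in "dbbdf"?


Input: "dbbdf"
Checking substrings for palindromes:
  [0:4] "dbbd" (len 4) => palindrome
  [1:3] "bb" (len 2) => palindrome
Longest palindromic substring: "dbbd" with length 4

4


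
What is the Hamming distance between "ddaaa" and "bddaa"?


Comparing "ddaaa" and "bddaa" position by position:
  Position 0: 'd' vs 'b' => differ
  Position 1: 'd' vs 'd' => same
  Position 2: 'a' vs 'd' => differ
  Position 3: 'a' vs 'a' => same
  Position 4: 'a' vs 'a' => same
Total differences (Hamming distance): 2

2


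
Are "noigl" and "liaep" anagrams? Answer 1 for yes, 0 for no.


Strings: "noigl", "liaep"
Sorted first:  gilno
Sorted second: aeilp
Differ at position 0: 'g' vs 'a' => not anagrams

0


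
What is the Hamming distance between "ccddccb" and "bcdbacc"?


Comparing "ccddccb" and "bcdbacc" position by position:
  Position 0: 'c' vs 'b' => differ
  Position 1: 'c' vs 'c' => same
  Position 2: 'd' vs 'd' => same
  Position 3: 'd' vs 'b' => differ
  Position 4: 'c' vs 'a' => differ
  Position 5: 'c' vs 'c' => same
  Position 6: 'b' vs 'c' => differ
Total differences (Hamming distance): 4

4


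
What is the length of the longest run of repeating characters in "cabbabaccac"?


Input: "cabbabaccac"
Scanning for longest run:
  Position 1 ('a'): new char, reset run to 1
  Position 2 ('b'): new char, reset run to 1
  Position 3 ('b'): continues run of 'b', length=2
  Position 4 ('a'): new char, reset run to 1
  Position 5 ('b'): new char, reset run to 1
  Position 6 ('a'): new char, reset run to 1
  Position 7 ('c'): new char, reset run to 1
  Position 8 ('c'): continues run of 'c', length=2
  Position 9 ('a'): new char, reset run to 1
  Position 10 ('c'): new char, reset run to 1
Longest run: 'b' with length 2

2


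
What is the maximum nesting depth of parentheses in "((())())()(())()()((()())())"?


Input: "((())())()(())()()((()())())"
Tracking depth:
  Position 0 '(': depth becomes 1
  Position 1 '(': depth becomes 2
  Position 2 '(': depth becomes 3
  Position 3 ')': depth becomes 2
  Position 4 ')': depth becomes 1
  Position 5 '(': depth becomes 2
  Position 6 ')': depth becomes 1
  Position 7 ')': depth becomes 0
  Position 8 '(': depth becomes 1
  Position 9 ')': depth becomes 0
  Position 10 '(': depth becomes 1
  Position 11 '(': depth becomes 2
  Position 12 ')': depth becomes 1
  Position 13 ')': depth becomes 0
  Position 14 '(': depth becomes 1
  Position 15 ')': depth becomes 0
  Position 16 '(': depth becomes 1
  Position 17 ')': depth becomes 0
  Position 18 '(': depth becomes 1
  Position 19 '(': depth becomes 2
  Position 20 '(': depth becomes 3
  Position 21 ')': depth becomes 2
  Position 22 '(': depth becomes 3
  Position 23 ')': depth becomes 2
  Position 24 ')': depth becomes 1
  Position 25 '(': depth becomes 2
  Position 26 ')': depth becomes 1
  Position 27 ')': depth becomes 0
Maximum depth reached: 3

3
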